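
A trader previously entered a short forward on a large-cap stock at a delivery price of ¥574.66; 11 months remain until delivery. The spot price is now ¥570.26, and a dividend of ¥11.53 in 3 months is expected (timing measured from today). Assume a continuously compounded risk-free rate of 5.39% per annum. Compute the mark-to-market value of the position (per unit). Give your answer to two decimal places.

-¥11.93

PV(remaining dividends) I = 11.53·e^(−0.0539·3/12) = 11.3757
Current forward F = (S − I)·e^(rT) = (570.26 − 11.3757)·e^(0.0539·11/12) = 558.8843 × 1.050649 = 587.1912
Value (long) = (F − K)·e^(−rT) = (587.1912 − 574.66) × 0.951792 = 11.9271
Short position value = −(long value) = -¥11.93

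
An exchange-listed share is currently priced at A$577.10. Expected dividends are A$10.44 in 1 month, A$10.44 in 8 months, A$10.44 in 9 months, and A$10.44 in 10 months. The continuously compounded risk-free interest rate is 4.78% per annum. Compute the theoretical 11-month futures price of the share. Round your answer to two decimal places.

A$560.51

PV(dividends) I = 10.44·e^(−0.0478·1/12) + 10.44·e^(−0.0478·8/12) + 10.44·e^(−0.0478·9/12) + 10.44·e^(−0.0478·10/12)
I = 10.3985 + 10.1126 + 10.0724 + 10.0323 = 40.6158
F = (S − I)·e^(rT) = (577.10 − 40.6158) · e^(0.0478·11/12)
= 536.4842 · e^0.043817 = 536.4842 × 1.044791 = A$560.51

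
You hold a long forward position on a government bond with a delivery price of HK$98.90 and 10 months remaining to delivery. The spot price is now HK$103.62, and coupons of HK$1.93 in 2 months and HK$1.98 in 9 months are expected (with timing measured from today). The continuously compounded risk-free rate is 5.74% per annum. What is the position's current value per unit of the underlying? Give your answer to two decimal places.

HK$5.53

PV(remaining coupons) I = 1.93·e^(−0.0574·2/12) + 1.98·e^(−0.0574·9/12) = 3.8082
Current forward F = (S − I)·e^(rT) = (103.62 − 3.8082)·e^(0.0574·10/12) = 99.8118 × 1.048996 = 104.7022
Value (long) = (F − K)·e^(−rT) = (104.7022 − 98.90) × 0.953293 = 5.5312
Value = HK$5.53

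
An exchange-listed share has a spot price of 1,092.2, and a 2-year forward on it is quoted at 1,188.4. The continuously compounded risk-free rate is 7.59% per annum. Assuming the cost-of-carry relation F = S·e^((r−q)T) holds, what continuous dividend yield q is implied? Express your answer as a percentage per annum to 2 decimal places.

3.37%

From F = S·e^((r−q)T): (r − q) = ln(F/S)/T
ln(1188.4/1092.2) = ln(1.088079) = 0.084414
(r − q) = 0.084414 / (2) = 0.042207
q = r − ln(F/S)/T = 0.0759 − 0.042207 = 0.033693
q = 3.37%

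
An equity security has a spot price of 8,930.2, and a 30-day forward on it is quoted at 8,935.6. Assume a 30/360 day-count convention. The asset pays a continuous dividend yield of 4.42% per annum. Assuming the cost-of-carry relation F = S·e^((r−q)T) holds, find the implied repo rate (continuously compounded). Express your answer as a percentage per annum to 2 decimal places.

5.15%

From F = S·e^((r−q)T): (r − q) = ln(F/S)/T
ln(8935.6/8930.2) = ln(1.000605) = 0.000605
(r − q) = 0.000605 / (30/360) = 0.007260
r = ln(F/S)/T + q = 0.007260 + 0.0442 = 0.051460
r = 5.15%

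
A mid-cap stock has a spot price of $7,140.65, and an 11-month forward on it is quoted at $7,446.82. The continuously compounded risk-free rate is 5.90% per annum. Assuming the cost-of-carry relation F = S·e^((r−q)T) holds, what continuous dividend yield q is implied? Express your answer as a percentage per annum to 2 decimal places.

From F = S·e^((r−q)T): (r − q) = ln(F/S)/T
ln(7446.82/7140.65) = ln(1.042877) = 0.041983
(r − q) = 0.041983 / (11/12) = 0.045800
q = r − ln(F/S)/T = 0.0590 − 0.045800 = 0.013200
q = 1.32%

1.32%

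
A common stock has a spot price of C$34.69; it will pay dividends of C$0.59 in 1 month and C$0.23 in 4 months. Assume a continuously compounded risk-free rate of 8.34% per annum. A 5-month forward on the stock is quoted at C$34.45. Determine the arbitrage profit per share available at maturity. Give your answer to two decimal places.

PV(dividends) I = 0.59·e^(−0.0834·1/12) + 0.23·e^(−0.0834·4/12) = 0.8096
Fair forward F* = (S − I)·e^(rT) = (34.69 − 0.8096)·e^0.034750 = 33.8804 × 1.035361 = 35.0784
Market C$34.45 < fair 35.0784: forward underpriced → reverse cash-and-carry (short the stock, invest proceeds at r, pay the dividends, go long the forward).
Profit at T = |F_mkt − F*| = |34.45 − 35.0784| = C$0.63 per share

C$0.63 per share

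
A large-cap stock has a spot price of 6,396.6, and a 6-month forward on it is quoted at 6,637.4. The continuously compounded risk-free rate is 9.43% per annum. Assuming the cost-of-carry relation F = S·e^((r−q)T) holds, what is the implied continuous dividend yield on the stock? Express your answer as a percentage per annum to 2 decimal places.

From F = S·e^((r−q)T): (r − q) = ln(F/S)/T
ln(6637.4/6396.6) = ln(1.037645) = 0.036954
(r − q) = 0.036954 / (6/12) = 0.073908
q = r − ln(F/S)/T = 0.0943 − 0.073908 = 0.020392
q = 2.04%

2.04%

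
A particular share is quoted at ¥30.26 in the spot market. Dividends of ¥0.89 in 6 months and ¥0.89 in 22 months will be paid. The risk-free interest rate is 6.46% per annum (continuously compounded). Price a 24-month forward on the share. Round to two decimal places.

PV(dividends) I = 0.89·e^(−0.0646·6/12) + 0.89·e^(−0.0646·22/12)
I = 0.8617 + 0.7906 = 1.6523
F = (S − I)·e^(rT) = (30.26 − 1.6523) · e^(0.0646·24/12)
= 28.6077 · e^0.129200 = 28.6077 × 1.137918 = ¥32.55

¥32.55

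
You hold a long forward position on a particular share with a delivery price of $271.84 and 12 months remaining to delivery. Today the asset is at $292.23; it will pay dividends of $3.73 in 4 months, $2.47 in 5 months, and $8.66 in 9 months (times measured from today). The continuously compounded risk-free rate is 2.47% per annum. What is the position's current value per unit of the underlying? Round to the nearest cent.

$12.38

PV(remaining dividends) I = 3.73·e^(−0.0247·4/12) + 2.47·e^(−0.0247·5/12) + 8.66·e^(−0.0247·9/12) = 14.6452
Current forward F = (S − I)·e^(rT) = (292.23 − 14.6452)·e^(0.0247·12/12) = 277.5848 × 1.025008 = 284.5266
Value (long) = (F − K)·e^(−rT) = (284.5266 − 271.84) × 0.975603 = 12.3771
Value = $12.38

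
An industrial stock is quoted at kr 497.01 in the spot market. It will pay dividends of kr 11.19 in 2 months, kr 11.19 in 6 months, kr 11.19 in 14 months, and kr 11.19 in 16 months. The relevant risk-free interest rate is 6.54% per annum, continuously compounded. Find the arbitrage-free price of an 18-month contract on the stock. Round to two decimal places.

kr 501.33

PV(dividends) I = 11.19·e^(−0.0654·2/12) + 11.19·e^(−0.0654·6/12) + 11.19·e^(−0.0654·14/12) + 11.19·e^(−0.0654·16/12)
I = 11.0687 + 10.8300 + 10.3680 + 10.2556 = 42.5223
F = (S − I)·e^(rT) = (497.01 − 42.5223) · e^(0.0654·18/12)
= 454.4877 · e^0.098100 = 454.4877 × 1.103073 = kr 501.33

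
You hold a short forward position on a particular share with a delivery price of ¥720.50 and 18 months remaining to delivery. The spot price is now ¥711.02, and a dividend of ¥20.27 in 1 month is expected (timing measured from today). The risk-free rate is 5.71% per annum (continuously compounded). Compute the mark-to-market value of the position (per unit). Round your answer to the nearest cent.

PV(remaining dividends) I = 20.27·e^(−0.0571·1/12) = 20.1738
Current forward F = (S − I)·e^(rT) = (711.02 − 20.1738)·e^(0.0571·18/12) = 690.8462 × 1.089425 = 752.6251
Value (long) = (F − K)·e^(−rT) = (752.6251 − 720.50) × 0.917915 = 29.4881
Short position value = −(long value) = -¥29.49

-¥29.49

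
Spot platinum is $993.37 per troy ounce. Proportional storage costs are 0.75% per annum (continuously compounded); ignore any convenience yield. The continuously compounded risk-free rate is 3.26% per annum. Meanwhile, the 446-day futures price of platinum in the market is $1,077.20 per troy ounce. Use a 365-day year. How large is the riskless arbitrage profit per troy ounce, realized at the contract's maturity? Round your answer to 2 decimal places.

$33.94 per troy ounce

Fair futures: F* = S·e^(carry·T), with carry = (r + u) = 0.0326 + 0.0075 = 0.0401
F* = 993.37 · e^(0.0401 × 446/365) = 993.37 · e^0.048999 = 993.37 × 1.050219 = $1043.2560
Market $1077.20 > fair $1043.2560: forward overpriced → cash-and-carry (buy spot, short the forward).
At maturity, profit = |F_mkt − F*| = |1077.20 − 1043.2560| = $33.94 per troy ounce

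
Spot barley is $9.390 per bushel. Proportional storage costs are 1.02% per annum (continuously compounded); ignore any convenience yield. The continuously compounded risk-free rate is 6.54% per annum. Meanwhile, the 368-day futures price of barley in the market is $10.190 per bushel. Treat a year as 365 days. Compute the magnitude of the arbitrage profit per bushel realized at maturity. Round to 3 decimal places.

$0.056 per bushel

Fair futures: F* = S·e^(carry·T), with carry = (r + u) = 0.0654 + 0.0102 = 0.0756
F* = 9.390 · e^(0.0756 × 368/365) = 9.390 · e^0.076221 = 9.390 × 1.079201 = $10.1337
Market $10.190 > fair $10.1337: forward overpriced → cash-and-carry (buy spot, short the forward).
At maturity, profit = |F_mkt − F*| = |10.190 − 10.1337| = $0.056 per bushel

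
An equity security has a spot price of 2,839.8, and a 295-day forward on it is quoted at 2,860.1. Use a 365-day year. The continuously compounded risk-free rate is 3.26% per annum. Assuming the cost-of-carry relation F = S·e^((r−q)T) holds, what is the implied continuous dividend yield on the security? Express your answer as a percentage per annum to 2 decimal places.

2.38%

From F = S·e^((r−q)T): (r − q) = ln(F/S)/T
ln(2860.1/2839.8) = ln(1.007148) = 0.007123
(r − q) = 0.007123 / (295/365) = 0.008813
q = r − ln(F/S)/T = 0.0326 − 0.008813 = 0.023787
q = 2.38%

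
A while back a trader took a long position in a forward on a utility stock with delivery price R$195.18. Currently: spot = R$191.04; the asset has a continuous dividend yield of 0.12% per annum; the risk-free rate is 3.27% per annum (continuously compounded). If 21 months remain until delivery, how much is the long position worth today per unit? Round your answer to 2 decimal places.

R$6.31

Current fair forward for the remaining 21 months: F = S·e^((r − q)·T), (r − q) = 0.0327 − 0.0012 = 0.0315
F = 191.04 · e^(0.0315 × 21/12) = 191.04 × 1.056673 = 201.8668
Value of long forward = (F − K)·e^(−rT) = (201.8668 − 195.18) · e^(−0.0327·21/12)
= 6.6868 × 0.944382 = 6.31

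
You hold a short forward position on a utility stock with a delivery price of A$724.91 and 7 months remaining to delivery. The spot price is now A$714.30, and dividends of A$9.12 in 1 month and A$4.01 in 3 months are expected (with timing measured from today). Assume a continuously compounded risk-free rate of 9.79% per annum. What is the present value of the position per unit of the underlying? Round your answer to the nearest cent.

PV(remaining dividends) I = 9.12·e^(−0.0979·1/12) + 4.01·e^(−0.0979·3/12) = 12.9589
Current forward F = (S − I)·e^(rT) = (714.30 − 12.9589)·e^(0.0979·7/12) = 701.3411 × 1.058771 = 742.5596
Value (long) = (F − K)·e^(−rT) = (742.5596 − 724.91) × 0.944492 = 16.6699
Short position value = −(long value) = -A$16.67

-A$16.67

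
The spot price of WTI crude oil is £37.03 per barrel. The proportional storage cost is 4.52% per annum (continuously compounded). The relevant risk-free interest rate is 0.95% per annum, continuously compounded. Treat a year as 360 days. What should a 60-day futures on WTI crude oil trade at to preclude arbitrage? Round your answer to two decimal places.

Net carry = r + u − y = 0.0095 + 0.0452 − 0.0000 = 0.0547
F = S·e^((r+u−y)T) = 37.03 · e^(0.0547 × 60/360) = 37.03 · e^0.009117
= 37.03 × 1.009159 = £37.37 per barrel

£37.37 per barrel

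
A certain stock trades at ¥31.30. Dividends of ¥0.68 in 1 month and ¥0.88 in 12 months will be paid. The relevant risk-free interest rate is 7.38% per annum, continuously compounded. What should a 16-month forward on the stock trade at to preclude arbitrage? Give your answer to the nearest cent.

PV(dividends) I = 0.68·e^(−0.0738·1/12) + 0.88·e^(−0.0738·12/12)
I = 0.6758 + 0.8174 = 1.4932
F = (S − I)·e^(rT) = (31.30 − 1.4932) · e^(0.0738·16/12)
= 29.8068 · e^0.098400 = 29.8068 × 1.103404 = ¥32.89

¥32.89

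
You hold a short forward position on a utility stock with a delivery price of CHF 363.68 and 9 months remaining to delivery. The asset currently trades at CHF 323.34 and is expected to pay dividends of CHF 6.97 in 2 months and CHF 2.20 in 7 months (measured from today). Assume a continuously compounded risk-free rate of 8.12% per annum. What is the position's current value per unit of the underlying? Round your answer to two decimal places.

PV(remaining dividends) I = 6.97·e^(−0.0812·2/12) + 2.20·e^(−0.0812·7/12) = 8.9745
Current forward F = (S − I)·e^(rT) = (323.34 − 8.9745)·e^(0.0812·9/12) = 314.3655 × 1.062793 = 334.1055
Value (long) = (F − K)·e^(−rT) = (334.1055 − 363.68) × 0.940917 = -27.8271
Short position value = −(long value) = CHF 27.83

CHF 27.83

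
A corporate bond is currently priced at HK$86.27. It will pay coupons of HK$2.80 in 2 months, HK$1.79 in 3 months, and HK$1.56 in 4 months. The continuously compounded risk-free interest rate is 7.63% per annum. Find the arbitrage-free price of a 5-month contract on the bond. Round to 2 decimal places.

HK$82.82

PV(coupons) I = 2.80·e^(−0.0763·2/12) + 1.79·e^(−0.0763·3/12) + 1.56·e^(−0.0763·4/12)
I = 2.7646 + 1.7562 + 1.5208 = 6.0416
F = (S − I)·e^(rT) = (86.27 − 6.0416) · e^(0.0763·5/12)
= 80.2284 · e^0.031792 = 80.2284 × 1.032303 = HK$82.82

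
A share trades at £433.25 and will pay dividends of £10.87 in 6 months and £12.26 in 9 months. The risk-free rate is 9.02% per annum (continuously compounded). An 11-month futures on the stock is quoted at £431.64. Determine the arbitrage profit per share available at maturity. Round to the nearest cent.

PV(dividends) I = 10.87·e^(−0.0902·6/12) + 12.26·e^(−0.0902·9/12) = 21.8487
Fair futures F* = (S − I)·e^(rT) = (433.25 − 21.8487)·e^0.082683 = 411.4013 × 1.086197 = 446.8629
Market £431.64 < fair 446.8629: forward underpriced → reverse cash-and-carry (short the stock, invest proceeds at r, pay the dividends, go long the forward).
Profit at T = |F_mkt − F*| = |431.64 − 446.8629| = £15.22 per share

£15.22 per share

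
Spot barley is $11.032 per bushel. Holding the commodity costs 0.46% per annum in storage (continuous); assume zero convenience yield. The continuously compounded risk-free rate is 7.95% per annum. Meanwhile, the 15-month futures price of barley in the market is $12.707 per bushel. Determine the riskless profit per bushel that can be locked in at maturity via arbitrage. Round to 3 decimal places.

$0.452 per bushel

Fair futures: F* = S·e^(carry·T), with carry = (r + u) = 0.0795 + 0.0046 = 0.0841
F* = 11.032 · e^(0.0841 × 15/12) = 11.032 · e^0.105125 = 11.032 × 1.110849 = $12.2549
Market $12.707 > fair $12.2549: forward overpriced → cash-and-carry (buy spot, short the forward).
At maturity, profit = |F_mkt − F*| = |12.707 − 12.2549| = $0.452 per bushel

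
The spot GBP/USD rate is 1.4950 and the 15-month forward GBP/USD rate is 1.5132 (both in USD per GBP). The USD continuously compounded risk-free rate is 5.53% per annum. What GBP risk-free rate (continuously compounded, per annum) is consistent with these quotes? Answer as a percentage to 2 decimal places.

4.56%

F = S·e^((r_USD − r_GBP)T) ⇒ r_GBP = r_USD − ln(F/S)/T
ln(1.5132/1.4950) = 0.012100; /(15/12) = 0.009680
r_GBP = 0.0553 − 0.009680 = 0.045620
r_GBP = 4.56%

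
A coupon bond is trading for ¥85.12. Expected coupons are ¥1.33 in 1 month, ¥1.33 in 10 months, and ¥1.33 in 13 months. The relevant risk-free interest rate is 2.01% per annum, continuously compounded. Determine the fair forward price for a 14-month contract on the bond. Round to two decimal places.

¥83.11

PV(coupons) I = 1.33·e^(−0.0201·1/12) + 1.33·e^(−0.0201·10/12) + 1.33·e^(−0.0201·13/12)
I = 1.3278 + 1.3079 + 1.3014 = 3.9371
F = (S − I)·e^(rT) = (85.12 − 3.9371) · e^(0.0201·14/12)
= 81.1829 · e^0.023450 = 81.1829 × 1.023727 = ¥83.11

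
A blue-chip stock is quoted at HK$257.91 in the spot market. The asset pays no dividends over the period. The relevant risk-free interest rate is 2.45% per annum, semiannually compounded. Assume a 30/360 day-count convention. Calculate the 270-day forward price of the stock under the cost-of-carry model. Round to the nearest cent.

HK$262.66

F = S · (1+r/2)^(2T)
= 257.91 × 1.018431
F = HK$262.66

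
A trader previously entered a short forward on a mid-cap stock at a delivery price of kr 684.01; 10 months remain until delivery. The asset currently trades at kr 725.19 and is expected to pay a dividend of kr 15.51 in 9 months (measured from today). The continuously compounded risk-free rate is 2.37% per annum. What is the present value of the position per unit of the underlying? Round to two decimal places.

PV(remaining dividends) I = 15.51·e^(−0.0237·9/12) = 15.2367
Current forward F = (S − I)·e^(rT) = (725.19 − 15.2367)·e^(0.0237·10/12) = 709.9533 × 1.019946 = 724.1140
Value (long) = (F − K)·e^(−rT) = (724.1140 − 684.01) × 0.980444 = 39.3197
Short position value = −(long value) = -kr 39.32

-kr 39.32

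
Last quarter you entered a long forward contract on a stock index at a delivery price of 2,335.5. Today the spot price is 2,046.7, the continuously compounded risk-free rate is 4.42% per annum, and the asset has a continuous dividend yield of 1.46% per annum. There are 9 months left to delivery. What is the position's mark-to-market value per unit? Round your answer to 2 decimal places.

-234.94

Current fair forward for the remaining 9 months: F = S·e^((r − q)·T), (r − q) = 0.0442 − 0.0146 = 0.0296
F = 2046.7 · e^(0.0296 × 9/12) = 2046.7 × 1.02244825 = 2092.6448
Value of long forward = (F − K)·e^(−rT) = (2092.6448 − 2335.5) · e^(−0.0442·9/12)
= -242.8552 × 0.96739344 = -234.94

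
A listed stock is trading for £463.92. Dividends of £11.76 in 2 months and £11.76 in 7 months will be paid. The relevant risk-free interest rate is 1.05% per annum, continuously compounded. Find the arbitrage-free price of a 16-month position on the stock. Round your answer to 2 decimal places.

£446.70

PV(dividends) I = 11.76·e^(−0.0105·2/12) + 11.76·e^(−0.0105·7/12)
I = 11.7394 + 11.6882 = 23.4276
F = (S − I)·e^(rT) = (463.92 − 23.4276) · e^(0.0105·16/12)
= 440.4924 · e^0.014000 = 440.4924 × 1.014098 = £446.70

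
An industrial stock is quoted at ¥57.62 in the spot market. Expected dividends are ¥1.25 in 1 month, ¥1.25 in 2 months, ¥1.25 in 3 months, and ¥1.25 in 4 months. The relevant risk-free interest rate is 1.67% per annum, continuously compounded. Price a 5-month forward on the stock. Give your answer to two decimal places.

PV(dividends) I = 1.25·e^(−0.0167·1/12) + 1.25·e^(−0.0167·2/12) + 1.25·e^(−0.0167·3/12) + 1.25·e^(−0.0167·4/12)
I = 1.2483 + 1.2465 + 1.2448 + 1.2431 = 4.9827
F = (S − I)·e^(rT) = (57.62 − 4.9827) · e^(0.0167·5/12)
= 52.6373 · e^0.006958 = 52.6373 × 1.006982 = ¥53.00

¥53.00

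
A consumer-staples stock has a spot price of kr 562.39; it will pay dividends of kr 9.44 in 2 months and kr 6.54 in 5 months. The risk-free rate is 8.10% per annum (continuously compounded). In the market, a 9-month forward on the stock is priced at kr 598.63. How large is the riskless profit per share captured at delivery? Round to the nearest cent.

PV(dividends) I = 9.44·e^(−0.0810·2/12) + 6.54·e^(−0.0810·5/12) = 15.6364
Fair forward F* = (S − I)·e^(rT) = (562.39 − 15.6364)·e^0.060750 = 546.7536 × 1.062633 = 580.9984
Market kr 598.63 > fair 580.9984: forward overpriced → cash-and-carry (borrow at r, buy the stock and collect the dividends, short the forward).
Profit at T = |F_mkt − F*| = |598.63 − 580.9984| = kr 17.63 per share

kr 17.63 per share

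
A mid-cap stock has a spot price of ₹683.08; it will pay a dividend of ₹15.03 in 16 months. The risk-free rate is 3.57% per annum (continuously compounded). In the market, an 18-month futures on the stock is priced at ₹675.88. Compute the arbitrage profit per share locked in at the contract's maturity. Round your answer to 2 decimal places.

₹29.66 per share

PV(dividends) I = 15.03·e^(−0.0357·16/12) = 14.3313
Fair futures F* = (S − I)·e^(rT) = (683.08 − 14.3313)·e^0.053550 = 668.7487 × 1.055010 = 705.5366
Market ₹675.88 < fair 705.5366: forward underpriced → reverse cash-and-carry (short the stock, invest proceeds at r, pay the dividends, go long the forward).
Profit at T = |F_mkt − F*| = |675.88 − 705.5366| = ₹29.66 per share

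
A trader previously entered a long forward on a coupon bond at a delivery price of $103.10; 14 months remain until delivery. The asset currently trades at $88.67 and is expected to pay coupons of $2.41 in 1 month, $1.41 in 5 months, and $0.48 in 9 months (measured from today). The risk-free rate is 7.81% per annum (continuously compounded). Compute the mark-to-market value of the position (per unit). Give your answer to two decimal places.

-$9.66

PV(remaining coupons) I = 2.41·e^(−0.0781·1/12) + 1.41·e^(−0.0781·5/12) + 0.48·e^(−0.0781·9/12) = 4.2119
Current forward F = (S − I)·e^(rT) = (88.67 − 4.2119)·e^(0.0781·14/12) = 84.4581 × 1.095397 = 92.5151
Value (long) = (F − K)·e^(−rT) = (92.5151 − 103.10) × 0.912911 = -9.6631
Value = -$9.66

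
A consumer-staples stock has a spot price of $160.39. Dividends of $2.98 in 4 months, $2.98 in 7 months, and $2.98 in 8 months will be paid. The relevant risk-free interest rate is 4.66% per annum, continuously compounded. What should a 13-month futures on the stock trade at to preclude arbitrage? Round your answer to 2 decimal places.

PV(dividends) I = 2.98·e^(−0.0466·4/12) + 2.98·e^(−0.0466·7/12) + 2.98·e^(−0.0466·8/12)
I = 2.9341 + 2.9001 + 2.8888 = 8.7230
F = (S − I)·e^(rT) = (160.39 − 8.7230) · e^(0.0466·13/12)
= 151.6670 · e^0.050483 = 151.6670 × 1.051779 = $159.52

$159.52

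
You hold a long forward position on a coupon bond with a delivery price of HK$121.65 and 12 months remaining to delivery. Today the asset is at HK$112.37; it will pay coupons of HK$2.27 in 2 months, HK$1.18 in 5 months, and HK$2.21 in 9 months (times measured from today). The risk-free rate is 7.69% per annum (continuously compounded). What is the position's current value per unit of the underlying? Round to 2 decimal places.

PV(remaining coupons) I = 2.27·e^(−0.0769·2/12) + 1.18·e^(−0.0769·5/12) + 2.21·e^(−0.0769·9/12) = 5.4700
Current forward F = (S − I)·e^(rT) = (112.37 − 5.4700)·e^(0.0769·12/12) = 106.9000 × 1.079934 = 115.4449
Value (long) = (F − K)·e^(−rT) = (115.4449 − 121.65) × 0.925982 = -5.7458
Value = -HK$5.75

-HK$5.75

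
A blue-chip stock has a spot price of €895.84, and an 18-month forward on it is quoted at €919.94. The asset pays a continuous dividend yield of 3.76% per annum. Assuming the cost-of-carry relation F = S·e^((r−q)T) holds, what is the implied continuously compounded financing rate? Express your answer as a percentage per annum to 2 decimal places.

From F = S·e^((r−q)T): (r − q) = ln(F/S)/T
ln(919.94/895.84) = ln(1.026902) = 0.026547
(r − q) = 0.026547 / (18/12) = 0.017698
r = ln(F/S)/T + q = 0.017698 + 0.0376 = 0.055298
r = 5.53%

5.53%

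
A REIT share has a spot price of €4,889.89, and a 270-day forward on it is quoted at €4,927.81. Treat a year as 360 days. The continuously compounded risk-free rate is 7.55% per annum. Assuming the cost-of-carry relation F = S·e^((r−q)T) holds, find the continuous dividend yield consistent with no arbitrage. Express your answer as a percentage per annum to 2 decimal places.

6.52%

From F = S·e^((r−q)T): (r − q) = ln(F/S)/T
ln(4927.81/4889.89) = ln(1.007755) = 0.007725
(r − q) = 0.007725 / (270/360) = 0.010300
q = r − ln(F/S)/T = 0.0755 − 0.010300 = 0.065200
q = 6.52%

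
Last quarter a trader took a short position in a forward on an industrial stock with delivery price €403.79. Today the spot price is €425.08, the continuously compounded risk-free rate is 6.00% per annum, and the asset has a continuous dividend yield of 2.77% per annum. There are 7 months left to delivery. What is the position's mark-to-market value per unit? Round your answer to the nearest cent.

Current fair forward for the remaining 7 months: F = S·e^((r − q)·T), (r − q) = 0.0600 − 0.0277 = 0.0323
F = 425.08 · e^(0.0323 × 7/12) = 425.08 × 1.019020 = 433.1650
Value of long forward = (F − K)·e^(−rT) = (433.1650 − 403.79) · e^(−0.0600·7/12)
= 29.3750 × 0.965605 = 28.36
Short position value = −(long value) = -€28.36

-€28.36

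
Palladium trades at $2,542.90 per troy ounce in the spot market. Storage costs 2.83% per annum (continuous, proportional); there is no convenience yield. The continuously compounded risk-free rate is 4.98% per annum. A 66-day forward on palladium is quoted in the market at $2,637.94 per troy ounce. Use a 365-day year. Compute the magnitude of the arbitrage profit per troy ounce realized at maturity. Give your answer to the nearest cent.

Fair forward: F* = S·e^(carry·T), with carry = (r + u) = 0.0498 + 0.0283 = 0.0781
F* = 2542.90 · e^(0.0781 × 66/365) = 2542.90 · e^0.01412219 = 2542.90 × 1.01422238 = $2579.0661
Market $2637.94 > fair $2579.0661: forward overpriced → cash-and-carry (buy spot, short the forward).
At maturity, profit = |F_mkt − F*| = |2637.94 − 2579.0661| = $58.87 per troy ounce

$58.87 per troy ounce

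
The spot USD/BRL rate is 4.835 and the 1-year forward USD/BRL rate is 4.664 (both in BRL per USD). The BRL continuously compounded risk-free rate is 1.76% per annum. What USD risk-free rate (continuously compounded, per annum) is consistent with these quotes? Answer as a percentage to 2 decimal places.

5.36%

F = S·e^((r_BRL − r_USD)T) ⇒ r_USD = r_BRL − ln(F/S)/T
ln(4.664/4.835) = -0.036008; /(1) = -0.036008
r_USD = 0.0176 + 0.036008 = 0.053608
r_USD = 5.36%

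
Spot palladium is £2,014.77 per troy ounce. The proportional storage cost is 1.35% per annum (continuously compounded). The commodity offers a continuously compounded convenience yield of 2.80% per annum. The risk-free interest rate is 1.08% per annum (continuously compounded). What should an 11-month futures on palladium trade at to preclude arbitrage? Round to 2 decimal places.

£2,007.95 per troy ounce

Net carry = r + u − y = 0.0108 + 0.0135 − 0.0280 = -0.0037
F = S·e^((r+u−y)T) = 2014.77 · e^(-0.0037 × 11/12) = 2014.77 · e^-0.00339167
= 2014.77 × 0.99661408 = £2,007.95 per troy ounce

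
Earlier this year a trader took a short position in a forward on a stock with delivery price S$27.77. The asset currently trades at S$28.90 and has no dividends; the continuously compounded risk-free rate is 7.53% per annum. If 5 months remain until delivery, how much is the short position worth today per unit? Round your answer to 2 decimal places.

Current fair forward for the remaining 5 months: F = S·e^(r·T), r = 0.0753
F = 28.90 · e^(0.0753 × 5/12) = 28.90 × 1.031872 = 29.8211
Value of long forward = (F − K)·e^(−rT) = (29.8211 − 27.77) · e^(−0.0753·5/12)
= 2.0511 × 0.969112 = 1.99
Short position value = −(long value) = -S$1.99

-S$1.99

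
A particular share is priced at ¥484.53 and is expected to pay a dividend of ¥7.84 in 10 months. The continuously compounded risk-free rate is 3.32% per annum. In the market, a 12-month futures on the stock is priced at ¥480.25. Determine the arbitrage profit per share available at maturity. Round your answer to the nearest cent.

¥12.75 per share

PV(dividends) I = 7.84·e^(−0.0332·10/12) = 7.6261
Fair futures F* = (S − I)·e^(rT) = (484.53 − 7.6261)·e^0.033200 = 476.9039 × 1.033757 = 493.0027
Market ¥480.25 < fair 493.0027: forward underpriced → reverse cash-and-carry (short the stock, invest proceeds at r, pay the dividends, go long the forward).
Profit at T = |F_mkt − F*| = |480.25 − 493.0027| = ¥12.75 per share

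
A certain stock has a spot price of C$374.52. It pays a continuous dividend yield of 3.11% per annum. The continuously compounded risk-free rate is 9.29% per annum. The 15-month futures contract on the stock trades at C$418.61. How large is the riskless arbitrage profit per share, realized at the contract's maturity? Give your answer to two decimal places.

Fair futures: F* = S·e^(carry·T), with carry = (r − q) = 0.0929 − 0.0311 = 0.0618
F* = 374.52 · e^(0.0618 × 15/12) = 374.52 · e^0.077250 = 374.52 × 1.080312 = C$404.5985
Market C$418.61 > fair C$404.5985: forward overpriced → cash-and-carry (buy spot, short the forward).
At maturity, profit = |F_mkt − F*| = |418.61 − 404.5985| = C$14.01 per share

C$14.01 per share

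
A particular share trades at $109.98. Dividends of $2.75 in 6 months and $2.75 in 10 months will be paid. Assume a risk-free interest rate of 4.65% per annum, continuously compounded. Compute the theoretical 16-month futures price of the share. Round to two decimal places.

PV(dividends) I = 2.75·e^(−0.0465·6/12) + 2.75·e^(−0.0465·10/12)
I = 2.6868 + 2.6455 = 5.3323
F = (S − I)·e^(rT) = (109.98 − 5.3323) · e^(0.0465·16/12)
= 104.6477 · e^0.062000 = 104.6477 × 1.063962 = $111.34

$111.34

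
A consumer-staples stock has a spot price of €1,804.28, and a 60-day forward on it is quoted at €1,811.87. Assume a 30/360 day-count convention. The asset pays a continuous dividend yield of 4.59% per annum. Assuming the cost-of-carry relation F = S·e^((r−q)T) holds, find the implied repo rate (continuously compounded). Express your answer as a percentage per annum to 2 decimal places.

7.11%

From F = S·e^((r−q)T): (r − q) = ln(F/S)/T
ln(1811.87/1804.28) = ln(1.004207) = 0.004198
(r − q) = 0.004198 / (60/360) = 0.025188
r = ln(F/S)/T + q = 0.025188 + 0.0459 = 0.071088
r = 7.11%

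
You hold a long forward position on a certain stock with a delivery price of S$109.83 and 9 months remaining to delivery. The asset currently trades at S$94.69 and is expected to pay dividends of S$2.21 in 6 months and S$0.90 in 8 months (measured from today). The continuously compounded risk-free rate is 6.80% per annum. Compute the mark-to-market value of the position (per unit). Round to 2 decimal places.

-S$12.68

PV(remaining dividends) I = 2.21·e^(−0.0680·6/12) + 0.90·e^(−0.0680·8/12) = 2.9962
Current forward F = (S − I)·e^(rT) = (94.69 − 2.9962)·e^(0.0680·9/12) = 91.6938 × 1.052323 = 96.4915
Value (long) = (F − K)·e^(−rT) = (96.4915 − 109.83) × 0.950279 = -12.6753
Value = -S$12.68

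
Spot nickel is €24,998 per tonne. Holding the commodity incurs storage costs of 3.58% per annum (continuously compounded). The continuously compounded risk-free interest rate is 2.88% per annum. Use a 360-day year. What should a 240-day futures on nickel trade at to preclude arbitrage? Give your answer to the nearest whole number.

Net carry = r + u − y = 0.0288 + 0.0358 − 0.0000 = 0.0646
F = S·e^((r+u−y)T) = 24998 · e^(0.0646 × 240/360) = 24998 · e^0.043067
= 24998 × 1.044008 = €26,098 per tonne

€26,098 per tonne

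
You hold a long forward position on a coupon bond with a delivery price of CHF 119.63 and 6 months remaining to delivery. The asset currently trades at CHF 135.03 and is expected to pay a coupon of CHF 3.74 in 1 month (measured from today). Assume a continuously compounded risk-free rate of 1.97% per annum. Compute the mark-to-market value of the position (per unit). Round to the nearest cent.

CHF 12.84

PV(remaining coupons) I = 3.74·e^(−0.0197·1/12) = 3.7339
Current forward F = (S − I)·e^(rT) = (135.03 − 3.7339)·e^(0.0197·6/12) = 131.2961 × 1.009899 = 132.5958
Value (long) = (F − K)·e^(−rT) = (132.5958 − 119.63) × 0.990198 = 12.8387
Value = CHF 12.84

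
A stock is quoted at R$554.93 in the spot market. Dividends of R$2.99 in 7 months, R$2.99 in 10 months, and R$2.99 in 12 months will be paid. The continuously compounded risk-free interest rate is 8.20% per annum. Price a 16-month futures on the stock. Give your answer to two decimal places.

R$609.68

PV(dividends) I = 2.99·e^(−0.0820·7/12) + 2.99·e^(−0.0820·10/12) + 2.99·e^(−0.0820·12/12)
I = 2.8503 + 2.7925 + 2.7546 = 8.3974
F = (S − I)·e^(rT) = (554.93 − 8.3974) · e^(0.0820·16/12)
= 546.5326 · e^0.109333 = 546.5326 × 1.115534 = R$609.68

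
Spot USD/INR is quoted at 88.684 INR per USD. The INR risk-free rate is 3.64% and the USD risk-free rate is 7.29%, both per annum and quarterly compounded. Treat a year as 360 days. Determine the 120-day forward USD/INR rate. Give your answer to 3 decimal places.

By covered interest parity, F = S · (1+r_INR/4)^(4T) / (1+r_USD/4)^(4T)
= 88.684 × 1.012152 / 1.024374 = 88.684 × 0.988069
F = 87.626 INR per USD

87.626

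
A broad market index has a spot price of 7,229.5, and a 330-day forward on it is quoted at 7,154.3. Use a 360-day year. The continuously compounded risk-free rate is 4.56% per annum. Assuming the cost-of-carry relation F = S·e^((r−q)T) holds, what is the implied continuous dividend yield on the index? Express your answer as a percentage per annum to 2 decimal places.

From F = S·e^((r−q)T): (r − q) = ln(F/S)/T
ln(7154.3/7229.5) = ln(0.989598) = -0.010456
(r − q) = -0.010456 / (330/360) = -0.011407
q = r − ln(F/S)/T = 0.0456 + 0.011407 = 0.057007
q = 5.70%

5.70%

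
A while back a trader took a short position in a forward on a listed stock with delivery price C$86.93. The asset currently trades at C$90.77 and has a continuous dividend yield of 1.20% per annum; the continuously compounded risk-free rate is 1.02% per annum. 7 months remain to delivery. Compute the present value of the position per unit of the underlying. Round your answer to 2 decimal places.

Current fair forward for the remaining 7 months: F = S·e^((r − q)·T), (r − q) = 0.0102 − 0.0120 = -0.0018
F = 90.77 · e^(-0.0018 × 7/12) = 90.77 × 0.998951 = 90.6748
Value of long forward = (F − K)·e^(−rT) = (90.6748 − 86.93) · e^(−0.0102·7/12)
= 3.7448 × 0.994068 = 3.72
Short position value = −(long value) = -C$3.72

-C$3.72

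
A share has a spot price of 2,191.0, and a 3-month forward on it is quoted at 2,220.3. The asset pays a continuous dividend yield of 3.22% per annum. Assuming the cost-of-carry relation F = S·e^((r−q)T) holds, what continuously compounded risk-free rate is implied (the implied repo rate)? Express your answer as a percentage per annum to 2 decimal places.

8.53%

From F = S·e^((r−q)T): (r − q) = ln(F/S)/T
ln(2220.3/2191.0) = ln(1.013373) = 0.013284
(r − q) = 0.013284 / (3/12) = 0.053136
r = ln(F/S)/T + q = 0.053136 + 0.0322 = 0.085336
r = 8.53%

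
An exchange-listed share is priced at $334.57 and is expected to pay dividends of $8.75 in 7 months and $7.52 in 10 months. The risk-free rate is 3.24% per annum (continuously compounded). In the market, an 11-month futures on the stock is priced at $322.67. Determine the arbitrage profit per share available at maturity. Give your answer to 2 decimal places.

$5.60 per share

PV(dividends) I = 8.75·e^(−0.0324·7/12) + 7.52·e^(−0.0324·10/12) = 15.9059
Fair futures F* = (S − I)·e^(rT) = (334.57 − 15.9059)·e^0.029700 = 318.6641 × 1.030145 = 328.2702
Market $322.67 < fair 328.2702: forward underpriced → reverse cash-and-carry (short the stock, invest proceeds at r, pay the dividends, go long the forward).
Profit at T = |F_mkt − F*| = |322.67 − 328.2702| = $5.60 per share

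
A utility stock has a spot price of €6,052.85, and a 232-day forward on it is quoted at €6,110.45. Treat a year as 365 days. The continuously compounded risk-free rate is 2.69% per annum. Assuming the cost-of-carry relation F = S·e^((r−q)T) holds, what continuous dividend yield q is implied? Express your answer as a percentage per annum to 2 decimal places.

1.20%

From F = S·e^((r−q)T): (r − q) = ln(F/S)/T
ln(6110.45/6052.85) = ln(1.009516) = 0.009471
(r − q) = 0.009471 / (232/365) = 0.014900
q = r − ln(F/S)/T = 0.0269 − 0.014900 = 0.012000
q = 1.20%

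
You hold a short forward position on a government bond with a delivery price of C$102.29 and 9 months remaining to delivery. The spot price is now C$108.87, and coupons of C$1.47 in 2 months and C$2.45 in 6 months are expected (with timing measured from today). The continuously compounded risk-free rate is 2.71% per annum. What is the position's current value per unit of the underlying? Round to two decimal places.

PV(remaining coupons) I = 1.47·e^(−0.0271·2/12) + 2.45·e^(−0.0271·6/12) = 3.8804
Current forward F = (S − I)·e^(rT) = (108.87 − 3.8804)·e^(0.0271·9/12) = 104.9896 × 1.020533 = 107.1454
Value (long) = (F − K)·e^(−rT) = (107.1454 − 102.29) × 0.979880 = 4.7577
Short position value = −(long value) = -C$4.76

-C$4.76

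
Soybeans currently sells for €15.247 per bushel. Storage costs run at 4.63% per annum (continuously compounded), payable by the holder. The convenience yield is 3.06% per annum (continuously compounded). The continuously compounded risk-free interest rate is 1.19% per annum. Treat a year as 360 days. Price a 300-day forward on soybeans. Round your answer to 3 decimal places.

€15.602 per bushel

Net carry = r + u − y = 0.0119 + 0.0463 − 0.0306 = 0.0276
F = S·e^((r+u−y)T) = 15.247 · e^(0.0276 × 300/360) = 15.247 · e^0.023000
= 15.247 × 1.023267 = €15.602 per bushel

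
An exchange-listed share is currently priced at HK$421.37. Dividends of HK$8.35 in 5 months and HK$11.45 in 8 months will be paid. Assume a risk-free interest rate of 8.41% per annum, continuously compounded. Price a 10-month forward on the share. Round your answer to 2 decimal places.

HK$431.70

PV(dividends) I = 8.35·e^(−0.0841·5/12) + 11.45·e^(−0.0841·8/12)
I = 8.0625 + 10.8257 = 18.8882
F = (S − I)·e^(rT) = (421.37 − 18.8882) · e^(0.0841·10/12)
= 402.4818 · e^0.070083 = 402.4818 × 1.072597 = HK$431.70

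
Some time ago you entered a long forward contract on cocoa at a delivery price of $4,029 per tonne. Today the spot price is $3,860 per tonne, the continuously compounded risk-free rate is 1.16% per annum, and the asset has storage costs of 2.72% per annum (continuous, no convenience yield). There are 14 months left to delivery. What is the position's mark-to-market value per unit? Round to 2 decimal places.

$9.61 per tonne

Current fair forward for the remaining 14 months: F = S·e^((r + u)·T), (r + u) = 0.0116 + 0.0272 = 0.0388
F = 3860 · e^(0.0388 × 14/12) = 3860 × 1.04630684 = 4038.7444
Value of long forward = (F − K)·e^(−rT) = (4038.7444 − 4029) · e^(−0.0116·14/12)
= 9.7444 × 0.98655783 = 9.61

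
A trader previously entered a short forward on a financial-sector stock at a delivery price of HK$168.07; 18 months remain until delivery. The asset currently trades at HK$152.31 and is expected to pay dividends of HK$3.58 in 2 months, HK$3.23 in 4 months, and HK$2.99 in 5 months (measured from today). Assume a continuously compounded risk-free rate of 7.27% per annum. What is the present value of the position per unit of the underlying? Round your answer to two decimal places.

HK$7.99

PV(remaining dividends) I = 3.58·e^(−0.0727·2/12) + 3.23·e^(−0.0727·4/12) + 2.99·e^(−0.0727·5/12) = 9.5903
Current forward F = (S − I)·e^(rT) = (152.31 − 9.5903)·e^(0.0727·18/12) = 142.7197 × 1.115218 = 159.1636
Value (long) = (F − K)·e^(−rT) = (159.1636 − 168.07) × 0.896686 = -7.9862
Short position value = −(long value) = HK$7.99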